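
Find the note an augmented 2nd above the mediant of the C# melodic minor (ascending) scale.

F##

The mediant of C# melodic minor (ascending) is E.
An augmented second (3 semitones) above E lands on the letter F, giving F##.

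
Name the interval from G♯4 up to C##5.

Counting letters G–A–B–C gives a fourth.
G#→C## = 6 semitones, 1 wider than the perfect fourth (5), so augmented.

augmented fourth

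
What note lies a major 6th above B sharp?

G##

B up a major sixth is G#, so the target letter is G.
From B#, a major sixth is 9 semitones up: G##.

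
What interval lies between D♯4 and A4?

The letter names run D→A, a span of 4 letter steps, so the interval is some kind of fifth.
D# to A is 6 semitones. A perfect fifth is 7, so 6 makes it diminished.

diminished fifth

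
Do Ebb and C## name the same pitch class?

Yes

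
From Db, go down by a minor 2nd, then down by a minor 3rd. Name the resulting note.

A minor second down from Db is C (letter C, 1 semitone down).
A minor third down from C is A (letter A, 3 semitones down).

A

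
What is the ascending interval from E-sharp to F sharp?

Counting letters E–F gives a second.
E#→F# = 1 semitone, 1 narrower than the major second (2), so minor.

minor second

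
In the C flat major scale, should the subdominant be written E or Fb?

Fb

Each scale degree takes a distinct letter name. Degree 4 of a scale on C must use the letter F.
Fb and E are enharmonically the same pitch, but only Fb uses the letter F, so it is the correct spelling here.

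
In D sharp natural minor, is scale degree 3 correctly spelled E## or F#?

Each scale degree takes a distinct letter name. Degree 3 of a scale on D must use the letter F.
F# and E## are enharmonically the same pitch, but only F# uses the letter F, so it is the correct spelling here.

F#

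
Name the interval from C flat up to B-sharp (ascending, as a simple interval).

doubly augmented seventh

Counting letters C–D–E–F–G–A–B gives a seventh.
Cb→B# = 13 semitones, 2 wider than the major seventh (11), so doubly augmented.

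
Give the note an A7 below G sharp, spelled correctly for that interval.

Ab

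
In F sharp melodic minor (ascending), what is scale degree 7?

Degree 7 takes the letter 6 steps above F, which is E.
In melodic minor (ascending), degree 7 sits 11 semitones above the tonic. F# + 11 semitones is pitch class 5, spelled on E as E#.

E#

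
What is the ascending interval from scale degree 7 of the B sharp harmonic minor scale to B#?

minor second

Scale degree 7 of B# harmonic minor is A##.
A## up to B#: letters A→B make it a second; 1 semitone makes it minor.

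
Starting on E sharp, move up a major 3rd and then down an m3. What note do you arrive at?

E##

A major third up from E# is G## (letter G, 4 semitones up).
A minor third down from G## is E## (letter E, 3 semitones down).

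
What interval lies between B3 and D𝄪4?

augmented third

The letter names run B→D, a span of 2 letter steps, so the interval is some kind of third.
B to D## is 5 semitones. A major third is 4, so 5 makes it augmented.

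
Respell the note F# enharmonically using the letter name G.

F# is pitch class 6. The letter G alone is pitch class 7.
To reach pitch class 6 from G requires an offset of -1 semitone, i.e. flat: Gb.

Gb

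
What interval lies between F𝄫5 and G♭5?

The letter names run F→G, a span of 1 letter step, so the interval is some kind of second.
Fbb to Gb is 3 semitones. A major second is 2, so 3 makes it augmented.

augmented second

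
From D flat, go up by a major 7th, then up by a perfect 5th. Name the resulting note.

A major seventh up from Db is C (letter C, 11 semitones up).
A perfect fifth up from C is G (letter G, 7 semitones up).

G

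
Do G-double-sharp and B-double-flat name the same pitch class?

Yes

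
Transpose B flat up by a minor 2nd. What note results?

A second above B lands on the letter C.
A minor second spans 1 semitone, so Bb moves to pitch class 11. On the letter C that is Cb.

Cb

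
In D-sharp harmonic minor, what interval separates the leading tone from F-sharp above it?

diminished fourth

The leading tone of D# harmonic minor is C##.
C## up to F#: letters C→F make it a fourth; 4 semitones makes it diminished.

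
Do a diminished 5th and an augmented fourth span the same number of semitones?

Yes

A diminished fifth spans 6 semitones; an augmented fourth spans 6.
They are enharmonically equivalent.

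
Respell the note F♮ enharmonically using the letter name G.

Gbb

F is pitch class 5. The letter G alone is pitch class 7.
To reach pitch class 5 from G requires an offset of -2 semitones, i.e. double flat: Gbb.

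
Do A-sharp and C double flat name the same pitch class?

A# = pitch class 10 and Cbb = pitch class 10 — the same pitch class, so they are enharmonic equivalents.

Yes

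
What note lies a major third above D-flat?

A third above D lands on the letter F.
A major third spans 4 semitones, so Db moves to pitch class 5. On the letter F that is F.

F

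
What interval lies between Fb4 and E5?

Counting letters F–G–A–B–C–D–E gives a seventh.
Fb→E = 12 semitones, 1 wider than the major seventh (11), so augmented.

augmented seventh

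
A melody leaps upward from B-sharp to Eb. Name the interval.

doubly diminished fourth

Counting letters B–C–D–E gives a fourth.
B#→Eb = 3 semitones, 2 narrower than the perfect fourth (5), so doubly diminished.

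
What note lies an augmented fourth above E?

A#

A fourth above E lands on the letter A.
An augmented fourth spans 6 semitones, so E moves to pitch class 10. On the letter A that is A#.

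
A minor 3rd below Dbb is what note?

D down a major third is Bb, so the target letter is B.
From Dbb, a minor third is 3 semitones down: Bbb.

Bbb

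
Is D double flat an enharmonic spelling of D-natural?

No

Two spellings are enharmonically equivalent only if they share a pitch class.
Here Dbb → 0, D → 2; 0 ≠ 2, so they are not.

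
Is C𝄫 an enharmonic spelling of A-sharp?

Cbb = pitch class 10 and A# = pitch class 10 — the same pitch class, so they are enharmonic equivalents.

Yes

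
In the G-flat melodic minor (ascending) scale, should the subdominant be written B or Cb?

Cb

Each scale degree takes a distinct letter name. Degree 4 of a scale on G must use the letter C.
Cb and B are enharmonically the same pitch, but only Cb uses the letter C, so it is the correct spelling here.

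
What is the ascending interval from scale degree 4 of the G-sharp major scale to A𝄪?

augmented sixth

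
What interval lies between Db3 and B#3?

doubly augmented sixth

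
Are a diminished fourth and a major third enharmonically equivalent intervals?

A diminished fourth spans 4 semitones; a major third spans 4.
They are enharmonically equivalent.

Yes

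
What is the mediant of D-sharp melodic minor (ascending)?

F#

The D# melodic minor (ascending) scale runs D# E# F# G# A# B# C##.
Degree 3 is F#.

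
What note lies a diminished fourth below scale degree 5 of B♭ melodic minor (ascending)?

Scale degree 5 of Bb melodic minor (ascending) is F.
A diminished fourth (4 semitones) below F lands on the letter C, giving C#.

C#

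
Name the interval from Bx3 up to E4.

doubly diminished fourth

The letter names run B→E, a span of 3 letter steps, so the interval is some kind of fourth.
B## to E is 3 semitones. A perfect fourth is 5, so 3 makes it doubly diminished.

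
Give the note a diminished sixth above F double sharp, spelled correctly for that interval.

D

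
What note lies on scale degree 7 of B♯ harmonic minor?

Degree 7 takes the letter 6 steps above B, which is A.
In harmonic minor, degree 7 sits 11 semitones above the tonic. B# + 11 semitones is pitch class 11, spelled on A as A##.

A##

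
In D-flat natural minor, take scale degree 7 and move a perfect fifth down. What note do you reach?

Fb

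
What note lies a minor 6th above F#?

A sixth above F lands on the letter D.
A minor sixth spans 8 semitones, so F# moves to pitch class 2. On the letter D that is D.

D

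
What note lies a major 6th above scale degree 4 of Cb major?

Scale degree 4 of Cb major is Fb.
A major sixth (9 semitones) above Fb lands on the letter D, giving Db.

Db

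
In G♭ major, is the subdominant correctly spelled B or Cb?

Cb

Each scale degree takes a distinct letter name. Degree 4 of a scale on G must use the letter C.
Cb and B are enharmonically the same pitch, but only Cb uses the letter C, so it is the correct spelling here.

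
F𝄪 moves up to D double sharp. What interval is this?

major sixth

The letter names run F→D, a span of 5 letter steps, so the interval is some kind of sixth.
F## to D## is 9 semitones. A major sixth is 9, so 9 makes it major.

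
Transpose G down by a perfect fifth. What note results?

C

A fifth below G lands on the letter C.
A perfect fifth spans 7 semitones, so G moves to pitch class 0. On the letter C that is C.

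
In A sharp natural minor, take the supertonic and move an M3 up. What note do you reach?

The supertonic of A# natural minor is B#.
A major third (4 semitones) above B# lands on the letter D, giving D##.

D##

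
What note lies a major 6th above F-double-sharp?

F up a major sixth is D, so the target letter is D.
From F##, a major sixth is 9 semitones up: D##.

D##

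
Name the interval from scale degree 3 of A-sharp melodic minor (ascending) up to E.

minor third

Scale degree 3 of A# melodic minor (ascending) is C#.
C# up to E: letters C→E make it a third; 3 semitones makes it minor.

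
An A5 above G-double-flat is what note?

Db

G up a perfect fifth is D, so the target letter is D.
From Gbb, an augmented fifth is 8 semitones up: Db.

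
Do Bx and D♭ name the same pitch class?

B## is pitch class 1; Db is pitch class 1.
All spellings map to pitch class 1, so they are enharmonically equivalent.

Yes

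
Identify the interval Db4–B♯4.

doubly augmented sixth

The letter names run D→B, a span of 5 letter steps, so the interval is some kind of sixth.
Db to B# is 11 semitones. A major sixth is 9, so 11 makes it doubly augmented.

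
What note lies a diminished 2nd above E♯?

F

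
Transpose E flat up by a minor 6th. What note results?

E up a major sixth is C#, so the target letter is C.
From Eb, a minor sixth is 8 semitones up: Cb.

Cb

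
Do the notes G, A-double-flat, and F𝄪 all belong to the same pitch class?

G is pitch class 7; Abb is pitch class 7; F## is pitch class 7.
All spellings map to pitch class 7, so they are enharmonically equivalent.

Yes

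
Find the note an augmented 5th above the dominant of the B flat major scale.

C#

The dominant of Bb major is F.
An augmented fifth (8 semitones) above F lands on the letter C, giving C#.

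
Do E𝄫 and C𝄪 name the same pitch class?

Yes

Ebb is pitch class 2; C## is pitch class 2.
All spellings map to pitch class 2, so they are enharmonically equivalent.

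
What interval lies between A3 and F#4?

major sixth

Counting letters A–B–C–D–E–F gives a sixth.
A→F# = 9 semitones, exactly the major sixth.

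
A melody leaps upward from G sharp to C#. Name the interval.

Counting letters G–A–B–C gives a fourth.
G#→C# = 5 semitones, exactly the perfect fourth.

perfect fourth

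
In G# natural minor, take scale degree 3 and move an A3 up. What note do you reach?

Scale degree 3 of G# natural minor is B.
An augmented third (5 semitones) above B lands on the letter D, giving D##.

D##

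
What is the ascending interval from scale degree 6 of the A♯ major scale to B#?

perfect fourth

Scale degree 6 of A# major is F##.
F## up to B#: letters F→B make it a fourth; 5 semitones makes it perfect.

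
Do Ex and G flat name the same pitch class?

E## is pitch class 6; Gb is pitch class 6.
All spellings map to pitch class 6, so they are enharmonically equivalent.

Yes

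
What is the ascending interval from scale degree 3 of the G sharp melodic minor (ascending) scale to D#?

major third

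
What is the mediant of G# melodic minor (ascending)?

Degree 3 takes the letter 2 steps above G, which is B.
In melodic minor (ascending), degree 3 sits 3 semitones above the tonic. G# + 3 semitones is pitch class 11, spelled on B as B.

B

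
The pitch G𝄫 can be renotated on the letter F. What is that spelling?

Gbb is pitch class 5. The letter F alone is pitch class 5.
Pitch class 5 on F needs no accidental: F.

F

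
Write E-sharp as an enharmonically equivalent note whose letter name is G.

Gbb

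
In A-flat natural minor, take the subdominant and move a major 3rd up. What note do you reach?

F

The subdominant of Ab natural minor is Db.
A major third (4 semitones) above Db lands on the letter F, giving F.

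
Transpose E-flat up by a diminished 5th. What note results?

Bbb

E up a perfect fifth is B, so the target letter is B.
From Eb, a diminished fifth is 6 semitones up: Bbb.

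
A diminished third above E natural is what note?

A third above E lands on the letter G.
A diminished third spans 2 semitones, so E moves to pitch class 6. On the letter G that is Gb.

Gb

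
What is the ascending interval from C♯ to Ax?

The letter names run C→A, a span of 5 letter steps, so the interval is some kind of sixth.
C# to A## is 10 semitones. A major sixth is 9, so 10 makes it augmented.

augmented sixth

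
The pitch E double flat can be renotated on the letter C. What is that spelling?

C##

Plain C sits 2 semitones below Ebb, so on the letter C the same pitch needs a double sharp: C##.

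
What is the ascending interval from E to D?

Counting letters E–F–G–A–B–C–D gives a seventh.
E→D = 10 semitones, 1 narrower than the major seventh (11), so minor.

minor seventh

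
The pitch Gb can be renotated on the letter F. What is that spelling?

Gb is pitch class 6. The letter F alone is pitch class 5.
To reach pitch class 6 from F requires an offset of +1 semitone, i.e. sharp: F#.

F#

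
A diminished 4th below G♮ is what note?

D#

A fourth below G lands on the letter D.
A diminished fourth spans 4 semitones, so G moves to pitch class 3. On the letter D that is D#.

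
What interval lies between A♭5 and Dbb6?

diminished fourth

Counting letters A–B–C–D gives a fourth.
Ab→Dbb = 4 semitones, 1 narrower than the perfect fourth (5), so diminished.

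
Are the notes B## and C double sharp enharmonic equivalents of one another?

No

Two spellings are enharmonically equivalent only if they share a pitch class.
Here B## → 1, C## → 2; 1 ≠ 2, so they are not.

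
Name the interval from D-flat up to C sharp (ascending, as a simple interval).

augmented seventh

Counting letters D–E–F–G–A–B–C gives a seventh.
Db→C# = 12 semitones, 1 wider than the major seventh (11), so augmented.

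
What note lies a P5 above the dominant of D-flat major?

Eb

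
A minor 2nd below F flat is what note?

Eb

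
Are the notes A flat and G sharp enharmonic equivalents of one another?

Yes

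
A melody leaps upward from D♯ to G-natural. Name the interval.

The letter names run D→G, a span of 3 letter steps, so the interval is some kind of fourth.
D# to G is 4 semitones. A perfect fourth is 5, so 4 makes it diminished.

diminished fourth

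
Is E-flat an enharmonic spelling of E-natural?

No

Two spellings are enharmonically equivalent only if they share a pitch class.
Here Eb → 3, E → 4; 3 ≠ 4, so they are not.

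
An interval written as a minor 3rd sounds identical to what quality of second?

A minor third spans 3 semitones.
A second spanning 3 semitones is augmented (the major second is 2).

augmented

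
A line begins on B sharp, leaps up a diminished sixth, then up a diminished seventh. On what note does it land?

Fb

A diminished sixth up from B# is G (letter G, 7 semitones up).
A diminished seventh up from G is Fb (letter F, 9 semitones up).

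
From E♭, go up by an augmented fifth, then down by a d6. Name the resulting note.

An augmented fifth up from Eb is B (letter B, 8 semitones up).
A diminished sixth down from B is D## (letter D, 7 semitones down).

D##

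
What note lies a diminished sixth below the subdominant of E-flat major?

The subdominant of Eb major is Ab.
A diminished sixth (7 semitones) below Ab lands on the letter C, giving C#.

C#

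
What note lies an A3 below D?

Bbb

A third below D lands on the letter B.
An augmented third spans 5 semitones, so D moves to pitch class 9. On the letter B that is Bbb.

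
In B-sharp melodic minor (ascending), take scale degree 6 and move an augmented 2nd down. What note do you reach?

F#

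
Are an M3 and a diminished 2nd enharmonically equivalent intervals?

A major third spans 4 semitones; a diminished second spans 0.
The spans differ, so they are not enharmonic equivalents.

No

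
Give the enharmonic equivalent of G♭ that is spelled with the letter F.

Plain F sits 1 semitone below Gb, so on the letter F the same pitch needs a sharp: F#.

F#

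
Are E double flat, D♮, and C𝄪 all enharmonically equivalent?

Yes

Ebb is pitch class 2; D is pitch class 2; C## is pitch class 2.
All spellings map to pitch class 2, so they are enharmonically equivalent.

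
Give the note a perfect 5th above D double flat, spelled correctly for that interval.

D up a perfect fifth is A, so the target letter is A.
From Dbb, a perfect fifth is 7 semitones up: Abb.

Abb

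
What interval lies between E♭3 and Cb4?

minor sixth

Counting letters E–F–G–A–B–C gives a sixth.
Eb→Cb = 8 semitones, 1 narrower than the major sixth (9), so minor.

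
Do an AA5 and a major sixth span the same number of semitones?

A doubly augmented fifth spans 9 semitones; a major sixth spans 9.
They are enharmonically equivalent.

Yes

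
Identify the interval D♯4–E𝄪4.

Counting letters D–E gives a second.
D#→E## = 3 semitones, 1 wider than the major second (2), so augmented.

augmented second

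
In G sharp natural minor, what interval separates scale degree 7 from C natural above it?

Scale degree 7 of G# natural minor is F#.
F# up to C: letters F→C make it a fifth; 6 semitones makes it diminished.

diminished fifth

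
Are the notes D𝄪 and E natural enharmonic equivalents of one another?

Yes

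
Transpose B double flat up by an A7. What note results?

A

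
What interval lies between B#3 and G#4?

minor sixth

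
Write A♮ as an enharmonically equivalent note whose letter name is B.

A is pitch class 9. The letter B alone is pitch class 11.
To reach pitch class 9 from B requires an offset of -2 semitones, i.e. double flat: Bbb.

Bbb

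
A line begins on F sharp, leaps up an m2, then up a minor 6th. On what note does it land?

A minor second up from F# is G (letter G, 1 semitone up).
A minor sixth up from G is Eb (letter E, 8 semitones up).

Eb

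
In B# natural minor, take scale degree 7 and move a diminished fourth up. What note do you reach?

Scale degree 7 of B# natural minor is A#.
A diminished fourth (4 semitones) above A# lands on the letter D, giving D.

D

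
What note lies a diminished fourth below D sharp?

A##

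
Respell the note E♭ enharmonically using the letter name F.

Fbb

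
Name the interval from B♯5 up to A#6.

Counting letters B–C–D–E–F–G–A gives a seventh.
B#→A# = 10 semitones, 1 narrower than the major seventh (11), so minor.

minor seventh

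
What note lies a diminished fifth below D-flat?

G

A fifth below D lands on the letter G.
A diminished fifth spans 6 semitones, so Db moves to pitch class 7. On the letter G that is G.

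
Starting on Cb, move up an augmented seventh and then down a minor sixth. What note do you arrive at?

D#

An augmented seventh up from Cb is B (letter B, 12 semitones up).
A minor sixth down from B is D# (letter D, 8 semitones down).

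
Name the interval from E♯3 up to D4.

diminished seventh

The letter names run E→D, a span of 6 letter steps, so the interval is some kind of seventh.
E# to D is 9 semitones. A major seventh is 11, so 9 makes it diminished.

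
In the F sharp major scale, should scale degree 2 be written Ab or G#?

Each scale degree takes a distinct letter name. Degree 2 of a scale on F must use the letter G.
G# and Ab are enharmonically the same pitch, but only G# uses the letter G, so it is the correct spelling here.

G#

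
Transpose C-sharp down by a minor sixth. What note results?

C down a major sixth is Eb, so the target letter is E.
From C#, a minor sixth is 8 semitones down: E#.

E#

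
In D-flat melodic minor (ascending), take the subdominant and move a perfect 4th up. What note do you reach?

Cb

The subdominant of Db melodic minor (ascending) is Gb.
A perfect fourth (5 semitones) above Gb lands on the letter C, giving Cb.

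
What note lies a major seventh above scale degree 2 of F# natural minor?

Scale degree 2 of F# natural minor is G#.
A major seventh (11 semitones) above G# lands on the letter F, giving F##.

F##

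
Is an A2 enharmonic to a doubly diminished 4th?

Yes

An augmented second spans 3 semitones; a doubly diminished fourth spans 3.
They are enharmonically equivalent.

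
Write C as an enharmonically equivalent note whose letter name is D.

Dbb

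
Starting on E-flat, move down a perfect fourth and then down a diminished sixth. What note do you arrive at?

A perfect fourth down from Eb is Bb (letter B, 5 semitones down).
A diminished sixth down from Bb is D# (letter D, 7 semitones down).

D#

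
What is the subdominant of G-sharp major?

C#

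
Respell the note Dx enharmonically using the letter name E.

Plain E sits at the same pitch as D##, so on the letter E the same pitch needs a natural: E.

E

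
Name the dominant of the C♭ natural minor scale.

Degree 5 takes the letter 4 steps above C, which is G.
In natural minor, degree 5 sits 7 semitones above the tonic. Cb + 7 semitones is pitch class 6, spelled on G as Gb.

Gb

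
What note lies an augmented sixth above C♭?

A

C up a major sixth is A, so the target letter is A.
From Cb, an augmented sixth is 10 semitones up: A.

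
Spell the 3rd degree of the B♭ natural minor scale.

Db

Degree 3 takes the letter 2 steps above B, which is D.
In natural minor, degree 3 sits 3 semitones above the tonic. Bb + 3 semitones is pitch class 1, spelled on D as Db.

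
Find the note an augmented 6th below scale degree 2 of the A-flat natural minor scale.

Dbb

Scale degree 2 of Ab natural minor is Bb.
An augmented sixth (10 semitones) below Bb lands on the letter D, giving Dbb.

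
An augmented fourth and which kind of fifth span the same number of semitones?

diminished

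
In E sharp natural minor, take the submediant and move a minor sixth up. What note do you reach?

A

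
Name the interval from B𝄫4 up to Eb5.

augmented fourth

Counting letters B–C–D–E gives a fourth.
Bbb→Eb = 6 semitones, 1 wider than the perfect fourth (5), so augmented.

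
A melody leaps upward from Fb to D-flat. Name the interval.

Counting letters F–G–A–B–C–D gives a sixth.
Fb→Db = 9 semitones, exactly the major sixth.

major sixth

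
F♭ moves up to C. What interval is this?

The letter names run F→C, a span of 4 letter steps, so the interval is some kind of fifth.
Fb to C is 8 semitones. A perfect fifth is 7, so 8 makes it augmented.

augmented fifth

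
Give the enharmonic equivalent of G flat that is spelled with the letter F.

F#

Gb is pitch class 6. The letter F alone is pitch class 5.
To reach pitch class 6 from F requires an offset of +1 semitone, i.e. sharp: F#.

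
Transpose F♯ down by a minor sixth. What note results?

A sixth below F lands on the letter A.
A minor sixth spans 8 semitones, so F# moves to pitch class 10. On the letter A that is A#.

A#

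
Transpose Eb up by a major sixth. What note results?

A sixth above E lands on the letter C.
A major sixth spans 9 semitones, so Eb moves to pitch class 0. On the letter C that is C.

C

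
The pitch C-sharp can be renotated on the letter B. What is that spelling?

B##

C# is pitch class 1. The letter B alone is pitch class 11.
To reach pitch class 1 from B requires an offset of +2 semitones, i.e. double sharp: B##.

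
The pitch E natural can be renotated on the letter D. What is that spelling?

D##

E is pitch class 4. The letter D alone is pitch class 2.
To reach pitch class 4 from D requires an offset of +2 semitones, i.e. double sharp: D##.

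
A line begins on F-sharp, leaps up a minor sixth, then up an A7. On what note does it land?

A minor sixth up from F# is D (letter D, 8 semitones up).
An augmented seventh up from D is C## (letter C, 12 semitones up).

C##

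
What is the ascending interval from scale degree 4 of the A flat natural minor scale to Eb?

Scale degree 4 of Ab natural minor is Db.
Db up to Eb: letters D→E make it a second; 2 semitones makes it major.

major second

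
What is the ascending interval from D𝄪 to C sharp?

Counting letters D–E–F–G–A–B–C gives a seventh.
D##→C# = 9 semitones, 2 narrower than the major seventh (11), so diminished.

diminished seventh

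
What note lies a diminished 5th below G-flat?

G down a perfect fifth is C, so the target letter is C.
From Gb, a diminished fifth is 6 semitones down: C.

C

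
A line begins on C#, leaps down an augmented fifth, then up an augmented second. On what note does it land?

G#

An augmented fifth down from C# is F (letter F, 8 semitones down).
An augmented second up from F is G# (letter G, 3 semitones up).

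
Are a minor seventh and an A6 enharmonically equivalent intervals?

Yes

A minor seventh spans 10 semitones; an augmented sixth spans 10.
They are enharmonically equivalent.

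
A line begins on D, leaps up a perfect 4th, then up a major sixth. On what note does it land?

E

A perfect fourth up from D is G (letter G, 5 semitones up).
A major sixth up from G is E (letter E, 9 semitones up).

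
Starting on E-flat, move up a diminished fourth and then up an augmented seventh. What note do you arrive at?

G

A diminished fourth up from Eb is Abb (letter A, 4 semitones up).
An augmented seventh up from Abb is G (letter G, 12 semitones up).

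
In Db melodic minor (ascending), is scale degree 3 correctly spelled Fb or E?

Fb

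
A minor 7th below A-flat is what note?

Bb

A seventh below A lands on the letter B.
A minor seventh spans 10 semitones, so Ab moves to pitch class 10. On the letter B that is Bb.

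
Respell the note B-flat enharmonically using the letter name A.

A#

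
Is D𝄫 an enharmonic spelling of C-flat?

No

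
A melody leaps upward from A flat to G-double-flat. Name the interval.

diminished seventh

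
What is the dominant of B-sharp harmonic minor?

The B# harmonic minor scale runs B# C## D# E# F## G# A##.
Degree 5 is F##.

F##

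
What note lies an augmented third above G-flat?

G up a major third is B, so the target letter is B.
From Gb, an augmented third is 5 semitones up: B.

B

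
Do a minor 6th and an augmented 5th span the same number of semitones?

Yes

A minor sixth spans 8 semitones; an augmented fifth spans 8.
They are enharmonically equivalent.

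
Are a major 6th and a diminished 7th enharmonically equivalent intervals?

Yes

A major sixth spans 9 semitones; a diminished seventh spans 9.
They are enharmonically equivalent.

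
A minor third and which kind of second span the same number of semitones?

augmented

A minor third spans 3 semitones.
A second spanning 3 semitones is augmented (the major second is 2).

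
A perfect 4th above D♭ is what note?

Gb

D up a perfect fourth is G, so the target letter is G.
From Db, a perfect fourth is 5 semitones up: Gb.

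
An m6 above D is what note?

D up a major sixth is B, so the target letter is B.
From D, a minor sixth is 8 semitones up: Bb.

Bb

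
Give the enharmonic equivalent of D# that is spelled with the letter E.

Eb

D# is pitch class 3. The letter E alone is pitch class 4.
To reach pitch class 3 from E requires an offset of -1 semitone, i.e. flat: Eb.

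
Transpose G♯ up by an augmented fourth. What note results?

A fourth above G lands on the letter C.
An augmented fourth spans 6 semitones, so G# moves to pitch class 2. On the letter C that is C##.

C##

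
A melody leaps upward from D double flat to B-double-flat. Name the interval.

Counting letters D–E–F–G–A–B gives a sixth.
Dbb→Bbb = 9 semitones, exactly the major sixth.

major sixth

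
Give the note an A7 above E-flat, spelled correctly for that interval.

D#

E up a major seventh is D#, so the target letter is D.
From Eb, an augmented seventh is 12 semitones up: D#.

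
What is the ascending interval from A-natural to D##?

The letter names run A→D, a span of 3 letter steps, so the interval is some kind of fourth.
A to D## is 7 semitones. A perfect fourth is 5, so 7 makes it doubly augmented.

doubly augmented fourth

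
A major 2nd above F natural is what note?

G

A second above F lands on the letter G.
A major second spans 2 semitones, so F moves to pitch class 7. On the letter G that is G.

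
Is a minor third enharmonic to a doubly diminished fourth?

Yes

A minor third spans 3 semitones; a doubly diminished fourth spans 3.
They are enharmonically equivalent.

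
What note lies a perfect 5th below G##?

C##

G down a perfect fifth is C, so the target letter is C.
From G##, a perfect fifth is 7 semitones down: C##.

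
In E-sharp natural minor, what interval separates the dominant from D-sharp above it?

minor third

The dominant of E# natural minor is B#.
B# up to D#: letters B→D make it a third; 3 semitones makes it minor.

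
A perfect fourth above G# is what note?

C#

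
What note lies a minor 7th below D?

E

A seventh below D lands on the letter E.
A minor seventh spans 10 semitones, so D moves to pitch class 4. On the letter E that is E.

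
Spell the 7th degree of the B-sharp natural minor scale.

A#

The B# natural minor scale runs B# C## D# E# F## G# A#.
Degree 7 is A#.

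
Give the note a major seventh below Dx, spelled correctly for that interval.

E#

D down a major seventh is Eb, so the target letter is E.
From D##, a major seventh is 11 semitones down: E#.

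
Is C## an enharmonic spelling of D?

C## = pitch class 2 and D = pitch class 2 — the same pitch class, so they are enharmonic equivalents.

Yes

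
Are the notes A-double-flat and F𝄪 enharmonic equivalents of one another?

Yes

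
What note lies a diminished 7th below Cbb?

A seventh below C lands on the letter D.
A diminished seventh spans 9 semitones, so Cbb moves to pitch class 1. On the letter D that is Db.

Db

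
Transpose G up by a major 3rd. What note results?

B

G up a major third is B, so the target letter is B.
From G, a major third is 4 semitones up: B.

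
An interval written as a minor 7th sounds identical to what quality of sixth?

augmented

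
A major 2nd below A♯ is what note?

G#

A down a major second is G, so the target letter is G.
From A#, a major second is 2 semitones down: G#.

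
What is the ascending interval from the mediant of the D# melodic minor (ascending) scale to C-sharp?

perfect fifth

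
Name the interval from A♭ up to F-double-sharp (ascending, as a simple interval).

Counting letters A–B–C–D–E–F gives a sixth.
Ab→F## = 11 semitones, 2 wider than the major sixth (9), so doubly augmented.

doubly augmented sixth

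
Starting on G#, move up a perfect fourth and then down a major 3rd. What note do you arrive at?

A perfect fourth up from G# is C# (letter C, 5 semitones up).
A major third down from C# is A (letter A, 4 semitones down).

A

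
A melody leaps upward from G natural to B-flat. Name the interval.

minor third

The letter names run G→B, a span of 2 letter steps, so the interval is some kind of third.
G to Bb is 3 semitones. A major third is 4, so 3 makes it minor.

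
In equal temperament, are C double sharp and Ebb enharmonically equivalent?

C## = pitch class 2 and Ebb = pitch class 2 — the same pitch class, so they are enharmonic equivalents.

Yes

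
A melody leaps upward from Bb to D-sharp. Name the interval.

augmented third

The letter names run B→D, a span of 2 letter steps, so the interval is some kind of third.
Bb to D# is 5 semitones. A major third is 4, so 5 makes it augmented.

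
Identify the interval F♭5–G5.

The letter names run F→G, a span of 1 letter step, so the interval is some kind of second.
Fb to G is 3 semitones. A major second is 2, so 3 makes it augmented.

augmented second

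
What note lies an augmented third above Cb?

E

C up a major third is E, so the target letter is E.
From Cb, an augmented third is 5 semitones up: E.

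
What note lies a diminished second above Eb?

A second above E lands on the letter F.
A diminished second spans 0 semitones, so Eb moves to pitch class 3. On the letter F that is Fbb.

Fbb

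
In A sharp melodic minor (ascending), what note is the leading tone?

The A# melodic minor (ascending) scale runs A# B# C# D# E# F## G##.
Degree 7 is G##.

G##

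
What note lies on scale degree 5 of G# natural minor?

D#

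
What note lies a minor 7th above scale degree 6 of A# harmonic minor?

Scale degree 6 of A# harmonic minor is F#.
A minor seventh (10 semitones) above F# lands on the letter E, giving E.

E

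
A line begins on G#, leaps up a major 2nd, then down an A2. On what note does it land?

A major second up from G# is A# (letter A, 2 semitones up).
An augmented second down from A# is G (letter G, 3 semitones down).

G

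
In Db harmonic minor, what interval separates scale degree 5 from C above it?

major third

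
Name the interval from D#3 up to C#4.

minor seventh

The letter names run D→C, a span of 6 letter steps, so the interval is some kind of seventh.
D# to C# is 10 semitones. A major seventh is 11, so 10 makes it minor.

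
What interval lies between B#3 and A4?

The letter names run B→A, a span of 6 letter steps, so the interval is some kind of seventh.
B# to A is 9 semitones. A major seventh is 11, so 9 makes it diminished.

diminished seventh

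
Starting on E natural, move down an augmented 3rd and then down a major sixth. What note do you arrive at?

An augmented third down from E is Cb (letter C, 5 semitones down).
A major sixth down from Cb is Ebb (letter E, 9 semitones down).

Ebb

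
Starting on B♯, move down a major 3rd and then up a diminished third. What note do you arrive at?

Bb

A major third down from B# is G# (letter G, 4 semitones down).
A diminished third up from G# is Bb (letter B, 2 semitones up).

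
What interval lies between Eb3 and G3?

The letter names run E→G, a span of 2 letter steps, so the interval is some kind of third.
Eb to G is 4 semitones. A major third is 4, so 4 makes it major.

major third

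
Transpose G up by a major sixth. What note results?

A sixth above G lands on the letter E.
A major sixth spans 9 semitones, so G moves to pitch class 4. On the letter E that is E.

E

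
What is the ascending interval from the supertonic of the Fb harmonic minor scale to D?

augmented fifth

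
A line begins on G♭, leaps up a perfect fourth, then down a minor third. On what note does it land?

A perfect fourth up from Gb is Cb (letter C, 5 semitones up).
A minor third down from Cb is Ab (letter A, 3 semitones down).

Ab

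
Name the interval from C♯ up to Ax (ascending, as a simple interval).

Counting letters C–D–E–F–G–A gives a sixth.
C#→A## = 10 semitones, 1 wider than the major sixth (9), so augmented.

augmented sixth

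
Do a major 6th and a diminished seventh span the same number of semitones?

Yes

A major sixth spans 9 semitones; a diminished seventh spans 9.
They are enharmonically equivalent.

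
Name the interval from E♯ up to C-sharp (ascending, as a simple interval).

minor sixth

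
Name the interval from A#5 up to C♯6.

minor third

The letter names run A→C, a span of 2 letter steps, so the interval is some kind of third.
A# to C# is 3 semitones. A major third is 4, so 3 makes it minor.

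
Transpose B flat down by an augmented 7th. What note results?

Cbb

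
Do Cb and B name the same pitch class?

Yes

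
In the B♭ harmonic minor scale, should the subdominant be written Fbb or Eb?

Each scale degree takes a distinct letter name. Degree 4 of a scale on B must use the letter E.
Eb and Fbb are enharmonically the same pitch, but only Eb uses the letter E, so it is the correct spelling here.

Eb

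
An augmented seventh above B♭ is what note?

B up a major seventh is A#, so the target letter is A.
From Bb, an augmented seventh is 12 semitones up: A#.

A#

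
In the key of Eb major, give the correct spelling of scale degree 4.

Ab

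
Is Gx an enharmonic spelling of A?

Yes

G## = pitch class 9 and A = pitch class 9 — the same pitch class, so they are enharmonic equivalents.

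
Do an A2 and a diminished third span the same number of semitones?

An augmented second spans 3 semitones; a diminished third spans 2.
The spans differ, so they are not enharmonic equivalents.

No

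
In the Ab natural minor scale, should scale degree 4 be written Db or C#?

Db

Each scale degree takes a distinct letter name. Degree 4 of a scale on A must use the letter D.
Db and C# are enharmonically the same pitch, but only Db uses the letter D, so it is the correct spelling here.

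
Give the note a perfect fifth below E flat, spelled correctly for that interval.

E down a perfect fifth is A, so the target letter is A.
From Eb, a perfect fifth is 7 semitones down: Ab.

Ab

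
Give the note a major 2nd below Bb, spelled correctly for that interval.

Ab

B down a major second is A, so the target letter is A.
From Bb, a major second is 2 semitones down: Ab.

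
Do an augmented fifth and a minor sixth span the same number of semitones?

An augmented fifth spans 8 semitones; a minor sixth spans 8.
They are enharmonically equivalent.

Yes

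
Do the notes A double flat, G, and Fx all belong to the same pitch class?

Yes

Abb is pitch class 7; G is pitch class 7; F## is pitch class 7.
All spellings map to pitch class 7, so they are enharmonically equivalent.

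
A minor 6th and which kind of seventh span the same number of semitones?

doubly diminished

A minor sixth spans 8 semitones.
A seventh spanning 8 semitones is doubly diminished (the major seventh is 11).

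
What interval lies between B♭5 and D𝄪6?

doubly augmented third

Counting letters B–C–D gives a third.
Bb→D## = 6 semitones, 2 wider than the major third (4), so doubly augmented.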